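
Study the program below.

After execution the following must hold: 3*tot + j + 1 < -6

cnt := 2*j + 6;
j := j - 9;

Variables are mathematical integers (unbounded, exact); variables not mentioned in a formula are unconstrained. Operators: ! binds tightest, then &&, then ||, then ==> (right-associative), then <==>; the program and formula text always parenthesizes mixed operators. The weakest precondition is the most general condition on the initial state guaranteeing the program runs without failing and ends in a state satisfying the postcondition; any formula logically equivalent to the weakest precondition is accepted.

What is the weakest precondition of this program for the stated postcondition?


Working backward. After the program, the postcondition 3*tot + j + 1 < -6 must hold; in canonical form it is j + 3*tot < -7.
Before j := j - 9: j + 3*tot < 2
Before cnt := 2*j + 6: j + 3*tot < 2
Answer: WP = j + 3*tot < 2


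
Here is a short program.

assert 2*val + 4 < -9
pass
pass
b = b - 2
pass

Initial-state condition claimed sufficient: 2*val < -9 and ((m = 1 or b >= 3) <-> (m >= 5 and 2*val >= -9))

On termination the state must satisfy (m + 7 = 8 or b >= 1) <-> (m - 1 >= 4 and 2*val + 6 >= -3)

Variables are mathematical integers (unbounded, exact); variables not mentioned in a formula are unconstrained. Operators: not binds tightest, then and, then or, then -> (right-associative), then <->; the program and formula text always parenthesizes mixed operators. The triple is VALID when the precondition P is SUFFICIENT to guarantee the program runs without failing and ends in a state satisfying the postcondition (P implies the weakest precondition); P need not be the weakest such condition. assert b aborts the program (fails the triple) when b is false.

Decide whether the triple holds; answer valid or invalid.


Working backward. After the program, the postcondition (m + 7 = 8 or b >= 1) <-> (m - 1 >= 4 and 2*val + 6 >= -3) must hold; in canonical form it is (m = 1 or b >= 1) <-> (m >= 5 and 2*val >= -9).
Before skip: (m = 1 or b >= 1) <-> (m >= 5 and 2*val >= -9)
Before b := b - 2: (m = 1 or b >= 3) <-> (m >= 5 and 2*val >= -9)
Before skip: (m = 1 or b >= 3) <-> (m >= 5 and 2*val >= -9)
Before skip: (m = 1 or b >= 3) <-> (m >= 5 and 2*val >= -9)
Before assert 2*val + 4 < -9: 2*val < -13 and ((m = 1 or b >= 3) <-> (m >= 5 and 2*val >= -9))
The weakest precondition is 2*val < -13 and ((m = 1 or b >= 3) <-> (m >= 5 and 2*val >= -9)).
Check whether 2*val < -9 and ((m = 1 or b >= 3) <-> (m >= 5 and 2*val >= -9)) implies it.
Countermodel: at the initial state b = 2, m = 2, val = -6, the precondition holds but the weakest precondition fails.
Answer: invalid


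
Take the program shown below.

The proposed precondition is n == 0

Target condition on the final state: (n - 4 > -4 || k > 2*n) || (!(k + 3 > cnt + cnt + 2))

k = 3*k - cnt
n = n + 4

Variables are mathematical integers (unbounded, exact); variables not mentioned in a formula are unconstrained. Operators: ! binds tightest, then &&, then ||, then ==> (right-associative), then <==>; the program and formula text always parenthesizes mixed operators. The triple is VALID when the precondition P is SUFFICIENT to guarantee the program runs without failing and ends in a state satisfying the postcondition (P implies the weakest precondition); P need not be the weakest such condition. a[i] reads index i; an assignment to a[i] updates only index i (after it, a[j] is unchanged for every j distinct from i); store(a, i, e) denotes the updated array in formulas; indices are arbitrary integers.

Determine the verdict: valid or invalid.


Working backward. After the program, the postcondition (n - 4 > -4 || k > 2*n) || (!(k + 3 > cnt + cnt + 2)) must hold; in canonical form it is n > 0 || k > 2*n || (!(k > 2*cnt - 1)).
Before n := n + 4: n > -4 || k > 2*n + 8 || (!(k > 2*cnt - 1))
Before k := 3*k - cnt: n > -4 || 3*k > cnt + 2*n + 8 || (!(3*k > 3*cnt - 1))
The weakest precondition is n > -4 || 3*k > cnt + 2*n + 8 || (!(3*k > 3*cnt - 1)).
Check whether n == 0 implies it.
Every state satisfying the precondition satisfies the weakest precondition: the implication holds.
Answer: valid


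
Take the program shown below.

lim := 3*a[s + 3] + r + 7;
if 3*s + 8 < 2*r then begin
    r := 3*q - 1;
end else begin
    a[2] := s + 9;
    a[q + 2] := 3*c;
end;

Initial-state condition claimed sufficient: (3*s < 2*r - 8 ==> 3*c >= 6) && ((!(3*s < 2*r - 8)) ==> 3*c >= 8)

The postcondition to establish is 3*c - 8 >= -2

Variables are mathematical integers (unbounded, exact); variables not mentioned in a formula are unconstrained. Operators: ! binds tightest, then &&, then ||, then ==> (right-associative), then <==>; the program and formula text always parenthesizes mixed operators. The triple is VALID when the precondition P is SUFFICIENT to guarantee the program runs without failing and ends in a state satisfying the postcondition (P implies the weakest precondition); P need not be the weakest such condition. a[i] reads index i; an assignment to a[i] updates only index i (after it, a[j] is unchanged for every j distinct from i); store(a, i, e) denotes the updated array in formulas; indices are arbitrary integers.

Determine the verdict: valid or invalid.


Working backward. After the program, the postcondition 3*c - 8 >= -2 must hold; in canonical form it is 3*c >= 6.
Then branch requires 3*c >= 6; else branch requires 3*c >= 6.
Before the if: (3*s < 2*r - 8 ==> 3*c >= 6) && ((!(3*s < 2*r - 8)) ==> 3*c >= 6)
Before lim := 3*a[s + 3] + r + 7: (3*s < 2*r - 8 ==> 3*c >= 6) && ((!(3*s < 2*r - 8)) ==> 3*c >= 6)
The weakest precondition is (3*s < 2*r - 8 ==> 3*c >= 6) && ((!(3*s < 2*r - 8)) ==> 3*c >= 6).
Check whether (3*s < 2*r - 8 ==> 3*c >= 6) && ((!(3*s < 2*r - 8)) ==> 3*c >= 8) implies it.
Every state satisfying the precondition satisfies the weakest precondition: the implication holds.
Answer: valid


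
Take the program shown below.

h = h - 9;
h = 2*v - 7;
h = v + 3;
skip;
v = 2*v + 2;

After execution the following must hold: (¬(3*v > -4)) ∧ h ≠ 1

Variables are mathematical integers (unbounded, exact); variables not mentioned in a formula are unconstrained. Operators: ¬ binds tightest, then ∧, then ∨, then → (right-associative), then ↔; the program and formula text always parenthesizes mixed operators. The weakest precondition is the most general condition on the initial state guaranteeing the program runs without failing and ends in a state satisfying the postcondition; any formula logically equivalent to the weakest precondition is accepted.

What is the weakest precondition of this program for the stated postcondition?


Working backward. After the program, (¬(3*v > -4)) ∧ h ≠ 1 must hold.
Before v := 2*v + 2: (¬(6*v > -10)) ∧ h ≠ 1
Before skip: (¬(6*v > -10)) ∧ h ≠ 1
Before h := v + 3: (¬(6*v > -10)) ∧ v ≠ -2
Before h := 2*v - 7: (¬(6*v > -10)) ∧ v ≠ -2
Before h := h - 9: (¬(6*v > -10)) ∧ v ≠ -2
Answer: WP = (¬(6*v > -10)) ∧ v ≠ -2


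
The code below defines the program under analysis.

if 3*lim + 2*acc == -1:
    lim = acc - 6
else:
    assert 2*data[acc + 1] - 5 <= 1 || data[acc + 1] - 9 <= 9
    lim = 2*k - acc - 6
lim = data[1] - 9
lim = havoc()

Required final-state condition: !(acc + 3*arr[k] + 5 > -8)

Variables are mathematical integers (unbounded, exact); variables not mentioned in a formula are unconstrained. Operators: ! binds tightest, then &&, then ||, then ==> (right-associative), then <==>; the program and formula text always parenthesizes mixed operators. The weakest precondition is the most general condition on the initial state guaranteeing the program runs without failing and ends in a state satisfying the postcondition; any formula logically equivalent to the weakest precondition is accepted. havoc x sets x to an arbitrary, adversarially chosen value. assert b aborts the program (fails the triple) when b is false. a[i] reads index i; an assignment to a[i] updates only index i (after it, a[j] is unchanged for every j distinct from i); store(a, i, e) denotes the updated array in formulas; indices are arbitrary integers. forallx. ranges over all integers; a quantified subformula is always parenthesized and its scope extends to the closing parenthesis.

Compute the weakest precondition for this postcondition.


Working backward. After the program, the postcondition !(acc + 3*arr[k] + 5 > -8) must hold; in canonical form it is !(3*arr[k] + acc > -13).
Before havoc lim: !(3*arr[k] + acc > -13)
Before lim := data[1] - 9: !(3*arr[k] + acc > -13)
Then branch requires !(3*arr[k] + acc > -13); else branch requires (2*data[acc + 1] <= 6 || data[acc + 1] <= 18) && (!(3*arr[k] + acc > -13)).
Before the if: (2*acc + 3*lim == -1 ==> (!(3*arr[k] + acc > -13))) && ((!(2*acc + 3*lim == -1)) ==> ((2*data[acc + 1] <= 6 || data[acc + 1] <= 18) && (!(3*arr[k] + acc > -13))))
Answer: WP = (2*acc + 3*lim == -1 ==> (!(3*arr[k] + acc > -13))) && ((!(2*acc + 3*lim == -1)) ==> ((2*data[acc + 1] <= 6 || data[acc + 1] <= 18) && (!(3*arr[k] + acc > -13))))


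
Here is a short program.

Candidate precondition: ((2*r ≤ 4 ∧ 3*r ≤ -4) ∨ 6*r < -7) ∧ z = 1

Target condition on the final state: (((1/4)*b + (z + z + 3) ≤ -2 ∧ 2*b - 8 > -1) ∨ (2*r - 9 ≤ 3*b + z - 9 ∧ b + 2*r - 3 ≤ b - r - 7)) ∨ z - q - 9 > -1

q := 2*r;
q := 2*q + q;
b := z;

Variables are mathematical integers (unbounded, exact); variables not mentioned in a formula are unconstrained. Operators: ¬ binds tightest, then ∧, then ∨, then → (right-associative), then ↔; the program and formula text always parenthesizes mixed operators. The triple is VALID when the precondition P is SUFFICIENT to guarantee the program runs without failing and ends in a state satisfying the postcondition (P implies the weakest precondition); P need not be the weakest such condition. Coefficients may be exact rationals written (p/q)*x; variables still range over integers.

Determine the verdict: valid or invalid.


Working backward. After the program, the postcondition (((1/4)*b + (z + z + 3) ≤ -2 ∧ 2*b - 8 > -1) ∨ (2*r - 9 ≤ 3*b + z - 9 ∧ b + 2*r - 3 ≤ b - r - 7)) ∨ z - q - 9 > -1 must hold; in canonical form it is ((1/4)*b + 2*z ≤ -5 ∧ 2*b > 7) ∨ (2*r ≤ 3*b + z ∧ 3*r ≤ -4) ∨ z > q + 8.
Before b := z: ((9/4)*z ≤ -5 ∧ 2*z > 7) ∨ (2*r ≤ 4*z ∧ 3*r ≤ -4) ∨ z > q + 8
Before q := 2*q + q: ((9/4)*z ≤ -5 ∧ 2*z > 7) ∨ (2*r ≤ 4*z ∧ 3*r ≤ -4) ∨ z > 3*q + 8
Before q := 2*r: ((9/4)*z ≤ -5 ∧ 2*z > 7) ∨ (2*r ≤ 4*z ∧ 3*r ≤ -4) ∨ z > 6*r + 8
The weakest precondition is ((9/4)*z ≤ -5 ∧ 2*z > 7) ∨ (2*r ≤ 4*z ∧ 3*r ≤ -4) ∨ z > 6*r + 8.
Check whether ((2*r ≤ 4 ∧ 3*r ≤ -4) ∨ 6*r < -7) ∧ z = 1 implies it.
Every state satisfying the precondition satisfies the weakest precondition: the implication holds.
Answer: valid


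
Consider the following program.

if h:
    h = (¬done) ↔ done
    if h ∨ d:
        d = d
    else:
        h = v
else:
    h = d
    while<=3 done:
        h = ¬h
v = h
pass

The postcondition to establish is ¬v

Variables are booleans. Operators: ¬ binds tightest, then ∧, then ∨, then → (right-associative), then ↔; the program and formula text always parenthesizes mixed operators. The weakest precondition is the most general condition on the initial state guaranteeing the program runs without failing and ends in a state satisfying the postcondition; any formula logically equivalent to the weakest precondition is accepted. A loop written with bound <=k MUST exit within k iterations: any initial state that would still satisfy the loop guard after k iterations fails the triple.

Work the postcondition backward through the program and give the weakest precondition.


Working backward. After the program, ¬v must hold.
Before skip: ¬v
Before v := h: ¬h
Then branch requires ((((¬done) ↔ done) ∨ d) → (¬((¬done) ↔ done))) ∧ ((¬(((¬done) ↔ done) ∨ d)) → (¬v)); else branch requires (done → ((done → ((done → ((¬done) ∧ d)) ∧ ((¬done) → (¬d)))) ∧ ((¬done) → d))) ∧ ((¬done) → (¬d)).
Before the if: (h → (((((¬done) ↔ done) ∨ d) → (¬((¬done) ↔ done))) ∧ ((¬(((¬done) ↔ done) ∨ d)) → (¬v)))) ∧ ((¬h) → ((done → ((done → ((done → ((¬done) ∧ d)) ∧ ((¬done) → (¬d)))) ∧ ((¬done) → d))) ∧ ((¬done) → (¬d))))
Answer: WP = (h → (((((¬done) ↔ done) ∨ d) → (¬((¬done) ↔ done))) ∧ ((¬(((¬done) ↔ done) ∨ d)) → (¬v)))) ∧ ((¬h) → ((done → ((done → ((done → ((¬done) ∧ d)) ∧ ((¬done) → (¬d)))) ∧ ((¬done) → d))) ∧ ((¬done) → (¬d))))


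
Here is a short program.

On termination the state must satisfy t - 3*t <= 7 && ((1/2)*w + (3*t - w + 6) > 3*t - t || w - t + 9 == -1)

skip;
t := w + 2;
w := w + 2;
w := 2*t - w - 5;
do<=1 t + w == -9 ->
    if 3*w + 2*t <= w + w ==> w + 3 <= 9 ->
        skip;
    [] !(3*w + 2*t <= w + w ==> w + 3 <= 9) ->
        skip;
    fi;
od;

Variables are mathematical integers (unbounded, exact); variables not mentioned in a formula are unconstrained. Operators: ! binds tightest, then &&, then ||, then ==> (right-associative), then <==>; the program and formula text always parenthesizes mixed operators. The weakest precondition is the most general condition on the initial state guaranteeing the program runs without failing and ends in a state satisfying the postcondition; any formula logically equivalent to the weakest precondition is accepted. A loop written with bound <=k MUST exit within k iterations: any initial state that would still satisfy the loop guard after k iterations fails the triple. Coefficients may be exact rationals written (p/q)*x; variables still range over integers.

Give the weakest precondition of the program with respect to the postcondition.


Working backward. After the program, the postcondition t - 3*t <= 7 && ((1/2)*w + (3*t - w + 6) > 3*t - t || w - t + 9 == -1) must hold; in canonical form it is 2*t >= -7 && (t > (1/2)*w - 6 || w == t - 10).
Before the loop (bound <=1), unroll the exhaustion recursion (WP_0 = exit-now case; WP_j = one more guarded iteration, up to j = 1):
  WP_0: (!(t + w == -9)) && 2*t >= -7 && (t > (1/2)*w - 6 || w == t - 10)
  WP_1: (t + w == -9 ==> (((2*t + w <= 0 ==> w <= 6) ==> ((!(t + w == -9)) && 2*t >= -7 && (t > (1/2)*w - 6 || w == t - 10))) && ((!(2*t + w <= 0 ==> w <= 6)) ==> ((!(t + w == -9)) && 2*t >= -7 && (t > (1/2)*w - 6 || w == t - 10))))) && ((!(t + w == -9)) ==> (2*t >= -7 && (t > (1/2)*w - 6 || w == t - 10)))
So before the loop: (t + w == -9 ==> (((2*t + w <= 0 ==> w <= 6) ==> ((!(t + w == -9)) && 2*t >= -7 && (t > (1/2)*w - 6 || w == t - 10))) && ((!(2*t + w <= 0 ==> w <= 6)) ==> ((!(t + w == -9)) && 2*t >= -7 && (t > (1/2)*w - 6 || w == t - 10))))) && ((!(t + w == -9)) ==> (2*t >= -7 && (t > (1/2)*w - 6 || w == t - 10)))
Before w := 2*t - w - 5: (3*t == w - 4 ==> (((4*t <= w + 5 ==> 2*t <= w + 11) ==> ((!(3*t == w - 4)) && 2*t >= -7 && ((1/2)*w > -17/2 || t == w - 5))) && ((!(4*t <= w + 5 ==> 2*t <= w + 11)) ==> ((!(3*t == w - 4)) && 2*t >= -7 && ((1/2)*w > -17/2 || t == w - 5))))) && ((!(3*t == w - 4)) ==> (2*t >= -7 && ((1/2)*w > -17/2 || t == w - 5)))
Before w := w + 2: (3*t == w - 2 ==> (((4*t <= w + 7 ==> 2*t <= w + 13) ==> ((!(3*t == w - 2)) && 2*t >= -7 && ((1/2)*w > -19/2 || t == w - 3))) && ((!(4*t <= w + 7 ==> 2*t <= w + 13)) ==> ((!(3*t == w - 2)) && 2*t >= -7 && ((1/2)*w > -19/2 || t == w - 3))))) && ((!(3*t == w - 2)) ==> (2*t >= -7 && ((1/2)*w > -19/2 || t == w - 3)))
Before t := w + 2: (2*w == -8 ==> (((3*w <= -1 ==> w <= 9) ==> ((!(2*w == -8)) && 2*w >= -11 && (1/2)*w > -19/2)) && ((!(3*w <= -1 ==> w <= 9)) ==> ((!(2*w == -8)) && 2*w >= -11 && (1/2)*w > -19/2)))) && ((!(2*w == -8)) ==> (2*w >= -11 && (1/2)*w > -19/2))
Before skip: (2*w == -8 ==> (((3*w <= -1 ==> w <= 9) ==> ((!(2*w == -8)) && 2*w >= -11 && (1/2)*w > -19/2)) && ((!(3*w <= -1 ==> w <= 9)) ==> ((!(2*w == -8)) && 2*w >= -11 && (1/2)*w > -19/2)))) && ((!(2*w == -8)) ==> (2*w >= -11 && (1/2)*w > -19/2))
Answer: WP = (2*w == -8 ==> (((3*w <= -1 ==> w <= 9) ==> ((!(2*w == -8)) && 2*w >= -11 && (1/2)*w > -19/2)) && ((!(3*w <= -1 ==> w <= 9)) ==> ((!(2*w == -8)) && 2*w >= -11 && (1/2)*w > -19/2)))) && ((!(2*w == -8)) ==> (2*w >= -11 && (1/2)*w > -19/2))


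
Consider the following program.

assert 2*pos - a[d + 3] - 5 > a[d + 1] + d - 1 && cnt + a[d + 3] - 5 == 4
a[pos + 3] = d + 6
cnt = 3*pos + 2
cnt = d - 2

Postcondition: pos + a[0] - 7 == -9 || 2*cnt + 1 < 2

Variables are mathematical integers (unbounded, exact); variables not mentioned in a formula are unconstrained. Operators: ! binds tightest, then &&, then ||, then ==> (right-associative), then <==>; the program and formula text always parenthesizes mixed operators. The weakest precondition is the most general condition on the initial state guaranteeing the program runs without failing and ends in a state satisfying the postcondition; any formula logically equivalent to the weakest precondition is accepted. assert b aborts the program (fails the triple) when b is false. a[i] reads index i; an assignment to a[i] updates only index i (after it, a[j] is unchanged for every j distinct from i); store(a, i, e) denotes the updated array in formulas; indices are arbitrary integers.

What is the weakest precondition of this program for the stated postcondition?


Working backward. After the program, the postcondition pos + a[0] - 7 == -9 || 2*cnt + 1 < 2 must hold; in canonical form it is a[0] + pos == -2 || 2*cnt < 1.
Before cnt := d - 2: a[0] + pos == -2 || 2*d < 5
Before cnt := 3*pos + 2: a[0] + pos == -2 || 2*d < 5
Before a[pos + 3] := d + 6: store(a, pos + 3, d + 6)[0] + pos == -2 || 2*d < 5
Before assert 2*pos - a[d + 3] - 5 > a[d + 1] + d - 1 && cnt + a[d + 3] - 5 == 4: 2*pos > a[d + 1] + a[d + 3] + d + 4 && a[d + 3] + cnt == 9 && (store(a, pos + 3, d + 6)[0] + pos == -2 || 2*d < 5)
Answer: WP = 2*pos > a[d + 1] + a[d + 3] + d + 4 && a[d + 3] + cnt == 9 && (store(a, pos + 3, d + 6)[0] + pos == -2 || 2*d < 5)


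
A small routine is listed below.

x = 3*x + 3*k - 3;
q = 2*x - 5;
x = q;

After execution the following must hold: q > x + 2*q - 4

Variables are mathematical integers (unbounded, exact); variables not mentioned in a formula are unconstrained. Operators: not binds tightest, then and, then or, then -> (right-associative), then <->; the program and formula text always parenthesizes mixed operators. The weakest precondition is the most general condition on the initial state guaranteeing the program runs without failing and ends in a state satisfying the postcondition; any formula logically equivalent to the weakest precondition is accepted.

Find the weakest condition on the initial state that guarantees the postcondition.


Working backward. After the program, the postcondition q > x + 2*q - 4 must hold; in canonical form it is q + x < 4.
Before x := q: 2*q < 4
Before q := 2*x - 5: 4*x < 14
Before x := 3*x + 3*k - 3: 12*k + 12*x < 26
Answer: WP = 12*k + 12*x < 26


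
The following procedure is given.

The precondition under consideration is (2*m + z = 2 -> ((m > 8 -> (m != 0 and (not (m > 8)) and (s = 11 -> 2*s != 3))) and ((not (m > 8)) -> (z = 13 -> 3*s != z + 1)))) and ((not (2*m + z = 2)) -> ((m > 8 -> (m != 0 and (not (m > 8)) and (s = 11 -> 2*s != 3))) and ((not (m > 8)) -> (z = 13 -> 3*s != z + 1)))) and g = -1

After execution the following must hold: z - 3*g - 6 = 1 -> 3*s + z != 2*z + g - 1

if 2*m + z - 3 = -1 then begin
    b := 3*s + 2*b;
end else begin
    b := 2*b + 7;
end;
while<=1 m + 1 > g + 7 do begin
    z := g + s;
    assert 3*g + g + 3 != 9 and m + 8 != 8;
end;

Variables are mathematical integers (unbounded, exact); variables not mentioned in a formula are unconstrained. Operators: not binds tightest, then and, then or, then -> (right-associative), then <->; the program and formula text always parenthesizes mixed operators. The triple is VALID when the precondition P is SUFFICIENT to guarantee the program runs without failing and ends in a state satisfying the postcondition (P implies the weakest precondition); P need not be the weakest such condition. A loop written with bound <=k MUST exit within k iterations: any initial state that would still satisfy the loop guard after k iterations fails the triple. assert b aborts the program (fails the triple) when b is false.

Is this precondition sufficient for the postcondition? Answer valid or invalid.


Working backward. After the program, the postcondition z - 3*g - 6 = 1 -> 3*s + z != 2*z + g - 1 must hold; in canonical form it is z = 3*g + 7 -> 3*s != g + z - 1.
Before the loop (bound <=1), unroll the exhaustion recursion (WP_0 = exit-now case; WP_j = one more guarded iteration, up to j = 1):
  WP_0: (not (m > g + 6)) and (z = 3*g + 7 -> 3*s != g + z - 1)
  WP_1: (m > g + 6 -> (4*g != 6 and m != 0 and (not (m > g + 6)) and (s = 2*g + 7 -> 2*s != 2*g - 1))) and ((not (m > g + 6)) -> (z = 3*g + 7 -> 3*s != g + z - 1))
So before the loop: (m > g + 6 -> (4*g != 6 and m != 0 and (not (m > g + 6)) and (s = 2*g + 7 -> 2*s != 2*g - 1))) and ((not (m > g + 6)) -> (z = 3*g + 7 -> 3*s != g + z - 1))
Then branch requires (m > g + 6 -> (4*g != 6 and m != 0 and (not (m > g + 6)) and (s = 2*g + 7 -> 2*s != 2*g - 1))) and ((not (m > g + 6)) -> (z = 3*g + 7 -> 3*s != g + z - 1)); else branch requires (m > g + 6 -> (4*g != 6 and m != 0 and (not (m > g + 6)) and (s = 2*g + 7 -> 2*s != 2*g - 1))) and ((not (m > g + 6)) -> (z = 3*g + 7 -> 3*s != g + z - 1)).
Before the if: (2*m + z = 2 -> ((m > g + 6 -> (4*g != 6 and m != 0 and (not (m > g + 6)) and (s = 2*g + 7 -> 2*s != 2*g - 1))) and ((not (m > g + 6)) -> (z = 3*g + 7 -> 3*s != g + z - 1)))) and ((not (2*m + z = 2)) -> ((m > g + 6 -> (4*g != 6 and m != 0 and (not (m > g + 6)) and (s = 2*g + 7 -> 2*s != 2*g - 1))) and ((not (m > g + 6)) -> (z = 3*g + 7 -> 3*s != g + z - 1))))
The weakest precondition is (2*m + z = 2 -> ((m > g + 6 -> (4*g != 6 and m != 0 and (not (m > g + 6)) and (s = 2*g + 7 -> 2*s != 2*g - 1))) and ((not (m > g + 6)) -> (z = 3*g + 7 -> 3*s != g + z - 1)))) and ((not (2*m + z = 2)) -> ((m > g + 6 -> (4*g != 6 and m != 0 and (not (m > g + 6)) and (s = 2*g + 7 -> 2*s != 2*g - 1))) and ((not (m > g + 6)) -> (z = 3*g + 7 -> 3*s != g + z - 1)))).
Check whether (2*m + z = 2 -> ((m > 8 -> (m != 0 and (not (m > 8)) and (s = 11 -> 2*s != 3))) and ((not (m > 8)) -> (z = 13 -> 3*s != z + 1)))) and ((not (2*m + z = 2)) -> ((m > 8 -> (m != 0 and (not (m > 8)) and (s = 11 -> 2*s != 3))) and ((not (m > 8)) -> (z = 13 -> 3*s != z + 1)))) and g = -1 implies it.
Countermodel: at the initial state g = -1, m = 6, s = 0, z = -10, the precondition holds but the weakest precondition fails.
Answer: invalid


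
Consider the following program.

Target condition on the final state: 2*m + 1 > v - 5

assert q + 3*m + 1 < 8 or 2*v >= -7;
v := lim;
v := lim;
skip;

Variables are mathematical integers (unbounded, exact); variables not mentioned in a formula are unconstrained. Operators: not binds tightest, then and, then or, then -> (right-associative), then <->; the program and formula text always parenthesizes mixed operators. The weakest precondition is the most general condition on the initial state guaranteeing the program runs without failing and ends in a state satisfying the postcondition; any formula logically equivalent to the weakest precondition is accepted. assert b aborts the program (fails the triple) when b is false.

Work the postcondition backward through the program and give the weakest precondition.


Working backward. After the program, the postcondition 2*m + 1 > v - 5 must hold; in canonical form it is 2*m > v - 6.
Before skip: 2*m > v - 6
Before v := lim: 2*m > lim - 6
Before v := lim: 2*m > lim - 6
Before assert q + 3*m + 1 < 8 or 2*v >= -7: (3*m + q < 7 or 2*v >= -7) and 2*m > lim - 6
Answer: WP = (3*m + q < 7 or 2*v >= -7) and 2*m > lim - 6


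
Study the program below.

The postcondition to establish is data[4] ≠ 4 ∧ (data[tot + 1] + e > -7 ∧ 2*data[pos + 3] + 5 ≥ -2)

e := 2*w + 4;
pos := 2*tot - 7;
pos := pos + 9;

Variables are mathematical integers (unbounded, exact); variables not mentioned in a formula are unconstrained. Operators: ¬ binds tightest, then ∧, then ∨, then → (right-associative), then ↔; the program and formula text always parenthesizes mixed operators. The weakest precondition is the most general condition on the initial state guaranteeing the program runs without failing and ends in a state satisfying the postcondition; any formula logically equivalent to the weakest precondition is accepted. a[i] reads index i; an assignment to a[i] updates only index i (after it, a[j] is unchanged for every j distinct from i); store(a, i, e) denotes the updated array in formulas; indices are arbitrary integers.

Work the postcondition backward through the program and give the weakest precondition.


Working backward. After the program, the postcondition data[4] ≠ 4 ∧ (data[tot + 1] + e > -7 ∧ 2*data[pos + 3] + 5 ≥ -2) must hold; in canonical form it is data[4] ≠ 4 ∧ data[tot + 1] + e > -7 ∧ 2*data[pos + 3] ≥ -7.
Before pos := pos + 9: data[4] ≠ 4 ∧ data[tot + 1] + e > -7 ∧ 2*data[pos + 12] ≥ -7
Before pos := 2*tot - 7: data[4] ≠ 4 ∧ data[tot + 1] + e > -7 ∧ 2*data[2*tot + 5] ≥ -7
Before e := 2*w + 4: data[4] ≠ 4 ∧ data[tot + 1] + 2*w > -11 ∧ 2*data[2*tot + 5] ≥ -7
Answer: WP = data[4] ≠ 4 ∧ data[tot + 1] + 2*w > -11 ∧ 2*data[2*tot + 5] ≥ -7


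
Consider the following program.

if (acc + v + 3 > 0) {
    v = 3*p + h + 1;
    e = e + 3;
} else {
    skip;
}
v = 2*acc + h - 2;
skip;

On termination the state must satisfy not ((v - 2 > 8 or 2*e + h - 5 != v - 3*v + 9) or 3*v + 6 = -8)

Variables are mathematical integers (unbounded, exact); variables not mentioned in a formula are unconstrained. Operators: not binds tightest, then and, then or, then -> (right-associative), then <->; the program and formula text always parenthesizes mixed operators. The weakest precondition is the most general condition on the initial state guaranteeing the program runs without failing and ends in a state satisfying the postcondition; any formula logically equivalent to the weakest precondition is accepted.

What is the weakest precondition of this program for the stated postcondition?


Working backward. After the program, the postcondition not ((v - 2 > 8 or 2*e + h - 5 != v - 3*v + 9) or 3*v + 6 = -8) must hold; in canonical form it is not (v > 10 or 2*e + h + 2*v != 14 or 3*v = -14).
Before skip: not (v > 10 or 2*e + h + 2*v != 14 or 3*v = -14)
Before v := 2*acc + h - 2: not (2*acc + h > 12 or 4*acc + 2*e + 3*h != 18 or 6*acc + 3*h = -8)
Then branch requires not (2*acc + h > 12 or 4*acc + 2*e + 3*h != 12 or 6*acc + 3*h = -8); else branch requires not (2*acc + h > 12 or 4*acc + 2*e + 3*h != 18 or 6*acc + 3*h = -8).
Before the if: (acc + v > -3 -> (not (2*acc + h > 12 or 4*acc + 2*e + 3*h != 12 or 6*acc + 3*h = -8))) and ((not (acc + v > -3)) -> (not (2*acc + h > 12 or 4*acc + 2*e + 3*h != 18 or 6*acc + 3*h = -8)))
Answer: WP = (acc + v > -3 -> (not (2*acc + h > 12 or 4*acc + 2*e + 3*h != 12 or 6*acc + 3*h = -8))) and ((not (acc + v > -3)) -> (not (2*acc + h > 12 or 4*acc + 2*e + 3*h != 18 or 6*acc + 3*h = -8)))


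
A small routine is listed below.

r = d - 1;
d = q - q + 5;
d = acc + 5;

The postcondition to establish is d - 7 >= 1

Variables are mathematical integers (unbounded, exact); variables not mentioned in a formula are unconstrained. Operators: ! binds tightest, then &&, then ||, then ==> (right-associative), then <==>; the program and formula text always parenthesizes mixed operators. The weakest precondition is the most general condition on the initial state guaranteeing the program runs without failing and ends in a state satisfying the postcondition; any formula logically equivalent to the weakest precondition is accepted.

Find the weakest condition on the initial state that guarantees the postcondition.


Working backward. After the program, the postcondition d - 7 >= 1 must hold; in canonical form it is d >= 8.
Before d := acc + 5: acc >= 3
Before d := q - q + 5: acc >= 3
Before r := d - 1: acc >= 3
Answer: WP = acc >= 3


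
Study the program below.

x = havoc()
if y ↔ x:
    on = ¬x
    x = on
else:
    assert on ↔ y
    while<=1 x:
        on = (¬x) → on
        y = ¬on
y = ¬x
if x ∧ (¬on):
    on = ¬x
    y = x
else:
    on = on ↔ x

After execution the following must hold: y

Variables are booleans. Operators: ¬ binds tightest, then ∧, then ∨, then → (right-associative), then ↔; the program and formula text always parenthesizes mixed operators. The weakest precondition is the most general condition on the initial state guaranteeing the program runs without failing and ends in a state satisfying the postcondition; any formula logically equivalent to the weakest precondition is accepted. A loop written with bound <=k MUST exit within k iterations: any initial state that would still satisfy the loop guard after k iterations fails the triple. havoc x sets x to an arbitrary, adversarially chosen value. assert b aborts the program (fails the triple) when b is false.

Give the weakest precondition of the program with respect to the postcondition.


Working backward. After the program, y must hold.
Then branch requires x; else branch requires y.
Before the if: ((x ∧ (¬on)) → x) ∧ ((¬(x ∧ (¬on))) → y)
Before y := ¬x: ((x ∧ (¬on)) → x) ∧ ((¬(x ∧ (¬on))) → (¬x))
Then branch requires x; else branch requires (on ↔ y) ∧ (x → ((¬x) ∧ ((x ∧ (¬((¬x) → on))) → x) ∧ ((¬(x ∧ (¬((¬x) → on)))) → (¬x)))) ∧ ((¬x) → (((x ∧ (¬on)) → x) ∧ ((¬(x ∧ (¬on))) → (¬x)))).
Before the if: ((y ↔ x) → x) ∧ ((¬(y ↔ x)) → ((on ↔ y) ∧ (x → ((¬x) ∧ ((x ∧ (¬((¬x) → on))) → x) ∧ ((¬(x ∧ (¬((¬x) → on)))) → (¬x)))) ∧ ((¬x) → (((x ∧ (¬on)) → x) ∧ ((¬(x ∧ (¬on))) → (¬x))))))
Before havoc x: y ∧ (y → (on ↔ y))
Answer: WP = y ∧ (y → (on ↔ y))


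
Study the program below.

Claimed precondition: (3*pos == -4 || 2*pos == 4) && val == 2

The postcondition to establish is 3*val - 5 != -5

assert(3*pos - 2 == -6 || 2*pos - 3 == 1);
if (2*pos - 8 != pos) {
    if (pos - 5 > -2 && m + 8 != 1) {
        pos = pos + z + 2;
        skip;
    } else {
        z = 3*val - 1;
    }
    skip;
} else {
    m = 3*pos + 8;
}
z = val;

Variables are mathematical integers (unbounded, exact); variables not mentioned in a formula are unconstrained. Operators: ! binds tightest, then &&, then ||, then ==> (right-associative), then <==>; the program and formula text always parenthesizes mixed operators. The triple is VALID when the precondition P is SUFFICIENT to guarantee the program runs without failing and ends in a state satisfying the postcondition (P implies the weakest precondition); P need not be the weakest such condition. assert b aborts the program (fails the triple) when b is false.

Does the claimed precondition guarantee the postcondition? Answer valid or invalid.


Working backward. After the program, the postcondition 3*val - 5 != -5 must hold; in canonical form it is 3*val != 0.
Before z := val: 3*val != 0
Then branch requires ((pos > 3 && m != -7) ==> 3*val != 0) && ((!(pos > 3 && m != -7)) ==> 3*val != 0); else branch requires 3*val != 0.
Before the if: (pos != 8 ==> (((pos > 3 && m != -7) ==> 3*val != 0) && ((!(pos > 3 && m != -7)) ==> 3*val != 0))) && ((!(pos != 8)) ==> 3*val != 0)
Before assert 3*pos - 2 == -6 || 2*pos - 3 == 1: (3*pos == -4 || 2*pos == 4) && (pos != 8 ==> (((pos > 3 && m != -7) ==> 3*val != 0) && ((!(pos > 3 && m != -7)) ==> 3*val != 0))) && ((!(pos != 8)) ==> 3*val != 0)
The weakest precondition is (3*pos == -4 || 2*pos == 4) && (pos != 8 ==> (((pos > 3 && m != -7) ==> 3*val != 0) && ((!(pos > 3 && m != -7)) ==> 3*val != 0))) && ((!(pos != 8)) ==> 3*val != 0).
Check whether (3*pos == -4 || 2*pos == 4) && val == 2 implies it.
Every state satisfying the precondition satisfies the weakest precondition: the implication holds.
Answer: valid


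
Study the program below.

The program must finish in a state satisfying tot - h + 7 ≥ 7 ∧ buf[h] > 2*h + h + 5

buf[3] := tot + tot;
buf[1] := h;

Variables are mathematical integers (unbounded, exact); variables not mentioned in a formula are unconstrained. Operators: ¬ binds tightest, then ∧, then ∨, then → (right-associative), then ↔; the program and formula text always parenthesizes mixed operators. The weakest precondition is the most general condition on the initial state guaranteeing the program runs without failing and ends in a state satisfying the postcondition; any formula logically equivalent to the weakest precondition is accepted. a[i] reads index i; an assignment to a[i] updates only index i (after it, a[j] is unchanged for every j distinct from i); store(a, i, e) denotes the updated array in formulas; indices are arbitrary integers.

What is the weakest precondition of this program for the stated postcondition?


Working backward. After the program, the postcondition tot - h + 7 ≥ 7 ∧ buf[h] > 2*h + h + 5 must hold; in canonical form it is tot ≥ h ∧ buf[h] > 3*h + 5.
Before buf[1] := h: tot ≥ h ∧ store(buf, 1, h)[h] > 3*h + 5
Before buf[3] := tot + tot: tot ≥ h ∧ store(store(buf, 3, 2*tot), 1, h)[h] > 3*h + 5
Answer: WP = tot ≥ h ∧ store(store(buf, 3, 2*tot), 1, h)[h] > 3*h + 5


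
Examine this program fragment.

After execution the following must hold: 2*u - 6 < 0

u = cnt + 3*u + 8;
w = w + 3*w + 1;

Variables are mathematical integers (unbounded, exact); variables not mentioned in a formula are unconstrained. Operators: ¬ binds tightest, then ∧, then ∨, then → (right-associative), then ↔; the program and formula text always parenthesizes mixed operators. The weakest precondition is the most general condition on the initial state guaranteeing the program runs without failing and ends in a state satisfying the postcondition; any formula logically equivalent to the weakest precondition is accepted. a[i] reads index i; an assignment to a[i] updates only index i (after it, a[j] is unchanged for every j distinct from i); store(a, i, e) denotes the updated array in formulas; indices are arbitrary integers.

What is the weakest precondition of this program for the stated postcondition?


Working backward. After the program, the postcondition 2*u - 6 < 0 must hold; in canonical form it is 2*u < 6.
Before w := w + 3*w + 1: 2*u < 6
Before u := cnt + 3*u + 8: 2*cnt + 6*u < -10
Answer: WP = 2*cnt + 6*u < -10


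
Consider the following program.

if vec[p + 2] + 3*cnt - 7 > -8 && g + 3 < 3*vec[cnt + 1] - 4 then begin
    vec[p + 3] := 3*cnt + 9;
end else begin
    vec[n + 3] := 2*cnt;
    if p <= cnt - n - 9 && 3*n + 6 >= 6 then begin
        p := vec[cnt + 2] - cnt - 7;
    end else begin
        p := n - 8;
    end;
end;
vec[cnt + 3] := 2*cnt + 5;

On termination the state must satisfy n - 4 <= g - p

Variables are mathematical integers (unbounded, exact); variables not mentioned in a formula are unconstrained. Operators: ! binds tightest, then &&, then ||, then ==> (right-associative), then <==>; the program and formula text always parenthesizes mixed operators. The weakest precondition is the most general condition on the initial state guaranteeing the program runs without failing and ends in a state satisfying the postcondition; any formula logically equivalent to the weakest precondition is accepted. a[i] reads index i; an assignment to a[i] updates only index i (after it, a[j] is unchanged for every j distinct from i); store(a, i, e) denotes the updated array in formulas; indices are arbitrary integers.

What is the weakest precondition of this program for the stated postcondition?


Working backward. After the program, the postcondition n - 4 <= g - p must hold; in canonical form it is n + p <= g + 4.
Before vec[cnt + 3] := 2*cnt + 5: n + p <= g + 4
Then branch requires n + p <= g + 4; else branch requires ((n + p <= cnt - 9 && 3*n >= 0) ==> store(vec, n + 3, 2*cnt)[cnt + 2] + n <= cnt + g + 11) && ((!(n + p <= cnt - 9 && 3*n >= 0)) ==> 2*n <= g + 12).
Before the if: ((vec[p + 2] + 3*cnt > -1 && g < 3*vec[cnt + 1] - 7) ==> n + p <= g + 4) && ((!(vec[p + 2] + 3*cnt > -1 && g < 3*vec[cnt + 1] - 7)) ==> (((n + p <= cnt - 9 && 3*n >= 0) ==> store(vec, n + 3, 2*cnt)[cnt + 2] + n <= cnt + g + 11) && ((!(n + p <= cnt - 9 && 3*n >= 0)) ==> 2*n <= g + 12)))
Answer: WP = ((vec[p + 2] + 3*cnt > -1 && g < 3*vec[cnt + 1] - 7) ==> n + p <= g + 4) && ((!(vec[p + 2] + 3*cnt > -1 && g < 3*vec[cnt + 1] - 7)) ==> (((n + p <= cnt - 9 && 3*n >= 0) ==> store(vec, n + 3, 2*cnt)[cnt + 2] + n <= cnt + g + 11) && ((!(n + p <= cnt - 9 && 3*n >= 0)) ==> 2*n <= g + 12)))


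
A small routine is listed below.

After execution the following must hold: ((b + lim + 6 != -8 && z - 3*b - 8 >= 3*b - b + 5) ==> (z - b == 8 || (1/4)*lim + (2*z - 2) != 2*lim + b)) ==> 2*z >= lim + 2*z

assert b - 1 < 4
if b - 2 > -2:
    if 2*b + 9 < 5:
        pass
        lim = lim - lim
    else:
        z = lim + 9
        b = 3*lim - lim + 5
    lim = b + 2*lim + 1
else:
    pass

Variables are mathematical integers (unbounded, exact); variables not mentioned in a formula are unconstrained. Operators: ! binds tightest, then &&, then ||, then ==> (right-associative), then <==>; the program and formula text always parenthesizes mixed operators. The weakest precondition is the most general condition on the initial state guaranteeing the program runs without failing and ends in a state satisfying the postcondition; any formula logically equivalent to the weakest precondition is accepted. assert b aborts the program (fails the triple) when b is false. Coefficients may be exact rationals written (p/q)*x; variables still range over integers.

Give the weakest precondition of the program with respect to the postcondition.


Working backward. After the program, the postcondition ((b + lim + 6 != -8 && z - 3*b - 8 >= 3*b - b + 5) ==> (z - b == 8 || (1/4)*lim + (2*z - 2) != 2*lim + b)) ==> 2*z >= lim + 2*z must hold; in canonical form it is ((b + lim != -14 && z >= 5*b + 13) ==> (z == b + 8 || 2*z != b + (7/4)*lim + 2)) ==> lim <= 0.
Then branch requires (2*b < -4 ==> (((2*b != -15 && z >= 5*b + 13) ==> (z == b + 8 || 2*z != (11/4)*b + 15/4)) ==> b <= -1)) && ((!(2*b < -4)) ==> (((6*lim != -25 && 9*lim <= -29) ==> (lim == -4 || 7*lim != 1/2)) ==> 4*lim <= -6)); else branch requires ((b + lim != -14 && z >= 5*b + 13) ==> (z == b + 8 || 2*z != b + (7/4)*lim + 2)) ==> lim <= 0.
Before the if: (b > 0 ==> ((2*b < -4 ==> (((2*b != -15 && z >= 5*b + 13) ==> (z == b + 8 || 2*z != (11/4)*b + 15/4)) ==> b <= -1)) && ((!(2*b < -4)) ==> (((6*lim != -25 && 9*lim <= -29) ==> (lim == -4 || 7*lim != 1/2)) ==> 4*lim <= -6)))) && ((!(b > 0)) ==> (((b + lim != -14 && z >= 5*b + 13) ==> (z == b + 8 || 2*z != b + (7/4)*lim + 2)) ==> lim <= 0))
Before assert b - 1 < 4: b < 5 && (b > 0 ==> ((2*b < -4 ==> (((2*b != -15 && z >= 5*b + 13) ==> (z == b + 8 || 2*z != (11/4)*b + 15/4)) ==> b <= -1)) && ((!(2*b < -4)) ==> (((6*lim != -25 && 9*lim <= -29) ==> (lim == -4 || 7*lim != 1/2)) ==> 4*lim <= -6)))) && ((!(b > 0)) ==> (((b + lim != -14 && z >= 5*b + 13) ==> (z == b + 8 || 2*z != b + (7/4)*lim + 2)) ==> lim <= 0))
Answer: WP = b < 5 && (b > 0 ==> ((2*b < -4 ==> (((2*b != -15 && z >= 5*b + 13) ==> (z == b + 8 || 2*z != (11/4)*b + 15/4)) ==> b <= -1)) && ((!(2*b < -4)) ==> (((6*lim != -25 && 9*lim <= -29) ==> (lim == -4 || 7*lim != 1/2)) ==> 4*lim <= -6)))) && ((!(b > 0)) ==> (((b + lim != -14 && z >= 5*b + 13) ==> (z == b + 8 || 2*z != b + (7/4)*lim + 2)) ==> lim <= 0))


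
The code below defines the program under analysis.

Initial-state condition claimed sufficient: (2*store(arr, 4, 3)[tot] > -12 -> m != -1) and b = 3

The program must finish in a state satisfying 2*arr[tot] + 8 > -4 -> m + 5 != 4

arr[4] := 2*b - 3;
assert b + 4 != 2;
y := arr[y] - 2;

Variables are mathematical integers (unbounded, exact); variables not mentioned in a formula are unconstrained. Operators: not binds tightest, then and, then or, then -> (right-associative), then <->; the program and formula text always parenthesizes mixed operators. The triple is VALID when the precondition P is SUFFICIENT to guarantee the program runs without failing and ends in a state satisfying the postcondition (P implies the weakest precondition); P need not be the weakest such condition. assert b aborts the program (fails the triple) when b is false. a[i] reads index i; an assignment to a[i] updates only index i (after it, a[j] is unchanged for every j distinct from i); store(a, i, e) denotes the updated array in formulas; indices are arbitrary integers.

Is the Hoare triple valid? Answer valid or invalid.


Working backward. After the program, the postcondition 2*arr[tot] + 8 > -4 -> m + 5 != 4 must hold; in canonical form it is 2*arr[tot] > -12 -> m != -1.
Before y := arr[y] - 2: 2*arr[tot] > -12 -> m != -1
Before assert b + 4 != 2: b != -2 and (2*arr[tot] > -12 -> m != -1)
Before arr[4] := 2*b - 3: b != -2 and (2*store(arr, 4, 2*b - 3)[tot] > -12 -> m != -1)
The weakest precondition is b != -2 and (2*store(arr, 4, 2*b - 3)[tot] > -12 -> m != -1).
Check whether (2*store(arr, 4, 3)[tot] > -12 -> m != -1) and b = 3 implies it.
Every state satisfying the precondition satisfies the weakest precondition: the implication holds.
Answer: valid
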